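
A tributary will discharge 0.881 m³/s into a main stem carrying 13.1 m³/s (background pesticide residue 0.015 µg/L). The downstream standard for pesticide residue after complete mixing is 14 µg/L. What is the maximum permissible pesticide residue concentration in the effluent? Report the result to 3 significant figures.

222 µg/L

At the limit, (Qr·Cr + Qe·Cₑ)/(Qr + Qe) = 14:
Cₑ = (13.98·14 − 13.10·0.01500) / 0.8810 = 221.9 µg/L.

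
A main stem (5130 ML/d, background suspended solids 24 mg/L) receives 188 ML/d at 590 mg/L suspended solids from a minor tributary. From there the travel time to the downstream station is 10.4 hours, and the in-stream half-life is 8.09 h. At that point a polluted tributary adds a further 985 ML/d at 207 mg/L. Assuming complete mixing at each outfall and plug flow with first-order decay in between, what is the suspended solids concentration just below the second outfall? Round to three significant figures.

Conservation of mass: C = (5130·24.00 + 188.0·590.0) / 5318 = 234000/5318 = 44.01 mg/L; combined flow 5318 ML/d.
Half-life 8.09 h → k = ln 2 / 8.09 = 0.08568 h⁻¹ = 2.056 d⁻¹.
Decay over the reach: 44.01·exp(−kt) = 44.01·0.4102 = 18.05 mg/L.
Second outfall: C = (5318·18.05 + 985.0·207.0)/6303 = 47.58 mg/L.

47.6 mg/L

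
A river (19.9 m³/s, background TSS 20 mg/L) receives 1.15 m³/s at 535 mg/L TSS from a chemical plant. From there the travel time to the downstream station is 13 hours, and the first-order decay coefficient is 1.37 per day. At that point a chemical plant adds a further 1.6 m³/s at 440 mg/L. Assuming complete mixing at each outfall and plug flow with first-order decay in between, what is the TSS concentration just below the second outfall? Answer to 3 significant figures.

After mixing, C = (19.90·20.00 + 1.150·535.0) / 21.05 = 1013/21.05 = 48.14 mg/L; combined flow 21.05 m³/s.
Decay over the reach: 48.14·exp(−kt) = 48.14·0.4761 = 22.92 mg/L.
At the second outfall, C = (21.05·22.92 + 1.600·440.0) / (21.05 + 1.600) = 52.38 mg/L.

52.4 mg/L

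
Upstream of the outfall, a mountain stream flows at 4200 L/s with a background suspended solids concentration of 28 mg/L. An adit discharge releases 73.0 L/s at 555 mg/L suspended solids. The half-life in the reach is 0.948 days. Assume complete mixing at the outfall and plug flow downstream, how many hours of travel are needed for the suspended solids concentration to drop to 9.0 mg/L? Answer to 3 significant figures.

Mass balance: C = (4200·28.00 + 73.00·555.0) / 4273 = 158100/4273 = 37.00 mg/L.
Half-life 0.948 d → k = ln 2 / 0.948 = 0.7312 d⁻¹.
37.00·exp(−k·t) = 9.0 → t = ln(37.00/9.0)/k = 167100 s = 46.41 h.

46.4 h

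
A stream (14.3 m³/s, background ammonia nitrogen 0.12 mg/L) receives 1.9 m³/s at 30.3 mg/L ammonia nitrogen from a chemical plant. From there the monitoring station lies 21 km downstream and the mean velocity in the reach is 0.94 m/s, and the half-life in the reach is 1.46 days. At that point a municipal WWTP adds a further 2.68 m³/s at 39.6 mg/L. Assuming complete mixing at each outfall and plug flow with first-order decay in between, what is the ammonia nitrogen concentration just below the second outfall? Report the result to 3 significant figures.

Mass balance: C = (14.30·0.1200 + 1.900·30.30) / 16.20 = 59.29/16.20 = 3.660 mg/L; combined flow 16.20 m³/s.
Travel time t = 21·1000 / 0.94 = 22340 s = 6.206 h.
Half-life 1.46 d → k = ln 2 / 1.46 = 0.4748 d⁻¹.
Applying C = C₀e^(−kt): 3.660 × 0.8845 = 3.237 mg/L.
Second outfall: C = (16.20·3.237 + 2.680·39.60)/18.88 = 8.399 mg/L.

8.40 mg/L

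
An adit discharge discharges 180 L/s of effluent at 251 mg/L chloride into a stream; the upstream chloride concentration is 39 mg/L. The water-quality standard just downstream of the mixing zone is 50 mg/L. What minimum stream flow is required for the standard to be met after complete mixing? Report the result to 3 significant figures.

Set C_mix = 50: (Q·39.00 + 180.0·251.0) / (Q + 180.0) = 50
→ Q = 180.0·(251.0 − 50)/(50 − 39.00) = 3289 L/s.

3290 L/s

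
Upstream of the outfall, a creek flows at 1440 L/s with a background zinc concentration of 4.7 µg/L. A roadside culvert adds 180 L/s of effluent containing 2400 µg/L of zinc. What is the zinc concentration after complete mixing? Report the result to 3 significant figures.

Mixed concentration C = ΣQC/ΣQ = (1440·4.700 + 180.0·2400) / 1620 = 438800/1620 = 270.8 µg/L.

271 µg/L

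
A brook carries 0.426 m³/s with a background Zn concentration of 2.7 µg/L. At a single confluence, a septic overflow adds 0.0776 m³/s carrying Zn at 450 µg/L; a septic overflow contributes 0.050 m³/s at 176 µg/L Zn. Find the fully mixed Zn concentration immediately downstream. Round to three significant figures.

81.1 µg/L

Mass balance: C = (0.4260·2.700 + 0.07760·450.0 + 0.05000·176.0) / 0.5536 = 44.87/0.5536 = 81.05 µg/L.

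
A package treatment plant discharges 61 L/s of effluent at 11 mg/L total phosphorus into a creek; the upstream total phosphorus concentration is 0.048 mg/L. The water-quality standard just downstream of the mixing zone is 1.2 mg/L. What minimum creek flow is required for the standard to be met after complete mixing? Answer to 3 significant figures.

Set C_mix = 1.2: (Q·0.04800 + 61.00·11.00) / (Q + 61.00) = 1.2
→ Q = 61.00·(11.00 − 1.2)/(1.2 − 0.04800) = 518.9 L/s.

519 L/s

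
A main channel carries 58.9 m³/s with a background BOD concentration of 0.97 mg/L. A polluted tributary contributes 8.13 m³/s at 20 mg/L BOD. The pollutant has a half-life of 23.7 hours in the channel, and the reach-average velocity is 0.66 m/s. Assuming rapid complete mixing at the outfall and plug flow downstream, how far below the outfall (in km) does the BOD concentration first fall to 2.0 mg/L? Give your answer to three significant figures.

40.1 km

Mixed concentration C = ΣQC/ΣQ = (58.90·0.9700 + 8.130·20.00) / 67.03 = 219.7/67.03 = 3.278 mg/L.
Half-life 23.7 h → k = ln 2 / 23.7 = 0.02925 h⁻¹ = 0.7019 d⁻¹.
Set 3.278·exp(−k·t) = 2.0 → t = ln(3.278/2.0)/k = 60820 s = 16.90 h.
Distance = v·t = 0.66·60820 = 40140 m = 40.14 km.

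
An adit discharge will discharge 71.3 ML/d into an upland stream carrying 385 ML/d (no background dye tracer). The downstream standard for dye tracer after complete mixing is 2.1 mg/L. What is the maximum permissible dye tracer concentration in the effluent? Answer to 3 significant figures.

13.4 mg/L

At the limit, (Qr·Cr + Qe·Cₑ)/(Qr + Qe) = 2.1:
Cₑ = (456.3·2.1 − 385.0·0) / 71.30 = 13.44 mg/L.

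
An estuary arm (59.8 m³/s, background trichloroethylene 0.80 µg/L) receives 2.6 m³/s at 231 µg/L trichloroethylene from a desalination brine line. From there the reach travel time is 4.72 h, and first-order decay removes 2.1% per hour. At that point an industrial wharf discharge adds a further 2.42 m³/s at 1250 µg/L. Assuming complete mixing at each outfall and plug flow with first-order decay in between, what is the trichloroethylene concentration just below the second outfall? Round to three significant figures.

55.7 µg/L

Mass balance: C = (59.80·0.8000 + 2.600·231.0) / 62.40 = 648.4/62.40 = 10.39 µg/L; combined flow 62.40 m³/s.
2.1%/h lost → k = −ln(1 − 0.021) = 0.02122 h⁻¹.
After decay, C = 10.39 × e^(−kt) = 10.39 × 0.9047 = 9.401 µg/L.
At the second outfall, C = (62.40·9.401 + 2.420·1250) / (62.40 + 2.420) = 55.72 µg/L.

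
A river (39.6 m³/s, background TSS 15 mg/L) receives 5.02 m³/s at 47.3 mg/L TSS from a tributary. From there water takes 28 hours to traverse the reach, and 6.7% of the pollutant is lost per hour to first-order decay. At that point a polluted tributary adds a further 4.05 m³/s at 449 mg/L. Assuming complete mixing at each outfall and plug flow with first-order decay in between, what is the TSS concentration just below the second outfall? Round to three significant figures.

Mixed concentration C = ΣQC/ΣQ = (39.60·15.00 + 5.020·47.30) / 44.62 = 831.4/44.62 = 18.63 mg/L; combined flow 44.62 m³/s.
6.7%/h lost → k = −ln(1 − 0.067) = 0.06935 h⁻¹.
Applying C = C₀e^(−kt): 18.63 × 0.1434 = 2.673 mg/L.
Second outfall: C = (44.62·2.673 + 4.050·449.0)/48.67 = 39.81 mg/L.

39.8 mg/L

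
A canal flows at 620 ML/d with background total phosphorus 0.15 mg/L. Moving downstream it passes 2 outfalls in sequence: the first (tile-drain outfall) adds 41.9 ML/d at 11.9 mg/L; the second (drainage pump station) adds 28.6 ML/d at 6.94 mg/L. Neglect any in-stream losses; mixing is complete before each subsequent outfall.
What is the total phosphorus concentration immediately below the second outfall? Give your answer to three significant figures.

After outfall 1: Q = 620.0 + 41.90 = 661.9 ML/d; C = (620.0·0.1500 + 41.90·11.90)/661.9 = 0.8938 mg/L.
After outfall 2: Q = 661.9 + 28.60 = 690.5 ML/d; C = (661.9·0.8938 + 28.60·6.940)/690.5 = 1.144 mg/L.

1.14 mg/L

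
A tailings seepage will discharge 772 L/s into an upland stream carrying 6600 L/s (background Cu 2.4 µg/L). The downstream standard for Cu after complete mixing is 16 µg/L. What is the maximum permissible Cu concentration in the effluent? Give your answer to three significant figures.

132 µg/L

At the limit, (Qr·Cr + Qe·Cₑ)/(Qr + Qe) = 16:
Cₑ = (7372·16 − 6600·2.400) / 772.0 = 132.3 µg/L.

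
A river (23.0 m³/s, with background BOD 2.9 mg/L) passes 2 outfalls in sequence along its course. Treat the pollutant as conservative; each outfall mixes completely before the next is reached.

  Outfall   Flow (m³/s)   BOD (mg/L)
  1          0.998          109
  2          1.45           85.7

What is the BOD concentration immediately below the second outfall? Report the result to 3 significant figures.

After outfall 1: Q = 23.00 + 0.9980 = 24.00 m³/s; C = (23.00·2.900 + 0.9980·109.0)/24.00 = 7.312 mg/L.
After outfall 2: Q = 24.00 + 1.450 = 25.45 m³/s; C = (24.00·7.312 + 1.450·85.70)/25.45 = 11.78 mg/L.

11.8 mg/L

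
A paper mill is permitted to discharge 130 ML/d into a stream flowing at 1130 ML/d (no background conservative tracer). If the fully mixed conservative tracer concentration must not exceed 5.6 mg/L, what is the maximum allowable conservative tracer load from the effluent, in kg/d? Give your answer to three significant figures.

Mass balance at the limit: 1130·0 + 130.0·Cₑ = 1260·5.6 → Cₑ = 54.28 mg/L.
130.0 ML/d = 1.505 m³/s. Load = 1.505 m³/s × 54.28 g/m³ × 86 400 s/d = 7056 kg/d.

7060 kg/d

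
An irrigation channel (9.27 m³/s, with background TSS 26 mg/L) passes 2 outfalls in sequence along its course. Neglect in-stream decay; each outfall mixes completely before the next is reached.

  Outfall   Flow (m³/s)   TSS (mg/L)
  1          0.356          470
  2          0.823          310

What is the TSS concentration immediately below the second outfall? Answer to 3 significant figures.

Below outfall 1: Q → 9.626 m³/s, C = (9.270·26.00 + 0.3560·470.0)/9.626 = 42.42 mg/L.
Below outfall 2: Q → 10.45 m³/s, C = (9.626·42.42 + 0.8230·310.0)/10.45 = 63.50 mg/L.

63.5 mg/L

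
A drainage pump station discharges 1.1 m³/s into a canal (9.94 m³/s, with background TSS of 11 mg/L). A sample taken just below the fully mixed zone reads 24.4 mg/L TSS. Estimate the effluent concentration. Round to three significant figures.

145 mg/L

Mass balance: 9.940·11.00 + 1.100·Cₑ = 11.04·24.40
→ Cₑ = (11.04·24.40 − 9.940·11.00) / 1.100 = 145.5 mg/L.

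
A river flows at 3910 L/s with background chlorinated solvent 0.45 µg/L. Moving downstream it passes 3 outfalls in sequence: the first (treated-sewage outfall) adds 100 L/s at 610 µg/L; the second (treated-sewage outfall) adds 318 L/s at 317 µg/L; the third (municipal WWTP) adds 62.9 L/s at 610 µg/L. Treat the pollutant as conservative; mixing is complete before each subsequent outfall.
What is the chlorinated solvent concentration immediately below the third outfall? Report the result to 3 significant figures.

Outfall 1: combined Q = 4010 L/s; C = (3910·0.4500 + 100.0·610.0)/4010 = 15.65 µg/L.
Outfall 2: combined Q = 4328 L/s; C = (4010·15.65 + 318.0·317.0)/4328 = 37.79 µg/L.
Outfall 3: combined Q = 4391 L/s; C = (4328·37.79 + 62.90·610.0)/4391 = 45.99 µg/L.

46.0 µg/L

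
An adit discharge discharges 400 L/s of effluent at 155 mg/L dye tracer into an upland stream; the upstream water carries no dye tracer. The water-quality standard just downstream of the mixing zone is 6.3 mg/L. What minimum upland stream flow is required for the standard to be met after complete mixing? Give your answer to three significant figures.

9440 L/s

Set C_mix = 6.3: (Q·0 + 400.0·155.0) / (Q + 400.0) = 6.3
→ Q = 400.0·(155.0 − 6.3)/(6.3 − 0) = 9441 L/s.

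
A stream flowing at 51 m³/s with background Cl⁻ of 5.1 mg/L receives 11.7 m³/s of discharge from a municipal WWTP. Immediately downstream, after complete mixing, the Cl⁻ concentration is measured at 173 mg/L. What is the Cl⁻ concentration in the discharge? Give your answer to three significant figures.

905 mg/L

Mass balance: 51.00·5.100 + 11.70·Cₑ = 62.70·173.0
→ Cₑ = (62.70·173.0 − 51.00·5.100) / 11.70 = 904.9 mg/L.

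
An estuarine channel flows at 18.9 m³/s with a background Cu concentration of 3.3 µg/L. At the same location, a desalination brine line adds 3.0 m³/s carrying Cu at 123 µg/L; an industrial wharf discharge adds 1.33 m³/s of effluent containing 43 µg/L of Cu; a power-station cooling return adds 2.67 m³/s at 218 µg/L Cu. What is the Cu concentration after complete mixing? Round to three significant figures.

Conservation of mass: C = (18.90·3.300 + 3.000·123.0 + 1.330·43.00 + 2.670·218.0) / 25.90 = 1071/25.90 = 41.34 µg/L.

41.3 µg/L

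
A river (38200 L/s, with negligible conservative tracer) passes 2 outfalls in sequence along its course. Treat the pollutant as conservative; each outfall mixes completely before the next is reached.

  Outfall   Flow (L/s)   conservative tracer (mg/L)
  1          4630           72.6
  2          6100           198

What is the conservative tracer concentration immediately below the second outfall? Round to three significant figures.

Outfall 1: combined Q = 42830 L/s; C = (38200·0 + 4630·72.60)/42830 = 7.848 mg/L.
Outfall 2: combined Q = 48930 L/s; C = (42830·7.848 + 6100·198.0)/48930 = 31.55 mg/L.

31.6 mg/L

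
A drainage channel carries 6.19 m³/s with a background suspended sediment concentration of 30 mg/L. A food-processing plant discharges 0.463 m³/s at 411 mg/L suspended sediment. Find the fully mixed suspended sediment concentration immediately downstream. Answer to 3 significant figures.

56.5 mg/L

Flow-weighted average: C = (6.190·30.00 + 0.4630·411.0) / 6.653 = 376.0/6.653 = 56.51 mg/L.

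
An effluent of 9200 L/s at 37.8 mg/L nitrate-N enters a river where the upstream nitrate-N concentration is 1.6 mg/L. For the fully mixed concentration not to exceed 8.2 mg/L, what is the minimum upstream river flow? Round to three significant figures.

Set C_mix = 8.2: (Q·1.600 + 9200·37.80) / (Q + 9200) = 8.2
→ Q = 9200·(37.80 − 8.2)/(8.2 − 1.600) = 41260 L/s.

41300 L/s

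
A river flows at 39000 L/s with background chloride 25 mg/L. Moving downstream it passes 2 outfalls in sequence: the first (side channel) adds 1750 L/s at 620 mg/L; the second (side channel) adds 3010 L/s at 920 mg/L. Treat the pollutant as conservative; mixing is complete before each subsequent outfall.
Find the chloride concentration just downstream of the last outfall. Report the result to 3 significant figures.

110 mg/L

After outfall 1: Q = 39000 + 1750 = 40750 L/s; C = (39000·25.00 + 1750·620.0)/40750 = 50.55 mg/L.
After outfall 2: Q = 40750 + 3010 = 43760 L/s; C = (40750·50.55 + 3010·920.0)/43760 = 110.4 mg/L.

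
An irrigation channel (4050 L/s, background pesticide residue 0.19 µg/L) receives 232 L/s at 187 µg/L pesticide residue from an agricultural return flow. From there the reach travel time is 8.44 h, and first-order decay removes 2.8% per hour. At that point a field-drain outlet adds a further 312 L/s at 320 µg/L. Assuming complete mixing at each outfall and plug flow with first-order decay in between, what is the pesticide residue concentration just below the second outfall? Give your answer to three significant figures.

After mixing, C = (4050·0.1900 + 232.0·187.0) / 4282 = 44150/4282 = 10.31 µg/L; combined flow 4282 L/s.
2.8%/h lost → k = −ln(1 − 0.028) = 0.02840 h⁻¹.
After decay, C = 10.31 × e^(−kt) = 10.31 × 0.7869 = 8.114 µg/L.
At the second outfall, C = (4282·8.114 + 312.0·320.0) / (4282 + 312.0) = 29.30 µg/L.

29.3 µg/L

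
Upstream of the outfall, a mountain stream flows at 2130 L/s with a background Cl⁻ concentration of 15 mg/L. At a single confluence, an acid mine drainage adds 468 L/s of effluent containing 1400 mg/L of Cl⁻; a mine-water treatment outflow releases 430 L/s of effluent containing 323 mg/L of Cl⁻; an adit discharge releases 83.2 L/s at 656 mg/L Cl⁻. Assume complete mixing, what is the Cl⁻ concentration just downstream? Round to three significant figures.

283 mg/L

Mass balance: C = (2130·15.00 + 468.0·1400 + 430.0·323.0 + 83.20·656.0) / 3111 = 880600/3111 = 283.0 mg/L.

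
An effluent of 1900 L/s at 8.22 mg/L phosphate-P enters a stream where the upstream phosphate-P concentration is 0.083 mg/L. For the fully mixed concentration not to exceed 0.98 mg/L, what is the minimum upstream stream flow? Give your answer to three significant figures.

Set C_mix = 0.98: (Q·0.08300 + 1900·8.220) / (Q + 1900) = 0.98
→ Q = 1900·(8.220 − 0.98)/(0.98 − 0.08300) = 15340 L/s.

15300 L/s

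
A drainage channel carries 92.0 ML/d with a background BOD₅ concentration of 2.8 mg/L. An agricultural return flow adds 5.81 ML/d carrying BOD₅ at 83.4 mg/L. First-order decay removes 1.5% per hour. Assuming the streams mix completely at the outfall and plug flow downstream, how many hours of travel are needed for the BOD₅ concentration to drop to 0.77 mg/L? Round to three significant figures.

151 h

Mixed concentration C = ΣQC/ΣQ = (92.00·2.800 + 5.810·83.40) / 97.81 = 742.2/97.81 = 7.588 mg/L.
1.5%/h lost → k = −ln(1 − 0.015) = 0.01511 h⁻¹.
7.588·exp(−k·t) = 0.77 → t = ln(7.588/0.77)/k = 545000 s = 151.4 h.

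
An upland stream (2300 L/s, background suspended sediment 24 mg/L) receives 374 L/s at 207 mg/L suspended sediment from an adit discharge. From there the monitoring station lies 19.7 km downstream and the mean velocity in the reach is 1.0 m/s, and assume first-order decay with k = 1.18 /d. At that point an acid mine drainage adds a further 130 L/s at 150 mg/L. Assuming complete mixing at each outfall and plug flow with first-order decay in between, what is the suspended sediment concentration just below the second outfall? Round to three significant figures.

Conservation of mass: C = (2300·24.00 + 374.0·207.0) / 2674 = 132600/2674 = 49.60 mg/L; combined flow 2674 L/s.
Travel time t = 19.7·1000 / 1.0 = 19700 s = 5.472 h.
Decay over the reach: 49.60·exp(−kt) = 49.60·0.7641 = 37.90 mg/L.
At the second outfall, C = (2674·37.90 + 130.0·150.0) / (2674 + 130.0) = 43.09 mg/L.

43.1 mg/L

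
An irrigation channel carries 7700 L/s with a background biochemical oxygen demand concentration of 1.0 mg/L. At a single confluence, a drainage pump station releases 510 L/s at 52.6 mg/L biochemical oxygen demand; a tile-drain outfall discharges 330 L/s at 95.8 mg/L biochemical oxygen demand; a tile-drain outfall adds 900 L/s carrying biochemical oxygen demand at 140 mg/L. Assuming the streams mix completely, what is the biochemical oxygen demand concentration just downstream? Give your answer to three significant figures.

Mass balance: C = (7700·1.000 + 510.0·52.60 + 330.0·95.80 + 900.0·140.0) / 9440 = 192100/9440 = 20.35 mg/L.

20.4 mg/L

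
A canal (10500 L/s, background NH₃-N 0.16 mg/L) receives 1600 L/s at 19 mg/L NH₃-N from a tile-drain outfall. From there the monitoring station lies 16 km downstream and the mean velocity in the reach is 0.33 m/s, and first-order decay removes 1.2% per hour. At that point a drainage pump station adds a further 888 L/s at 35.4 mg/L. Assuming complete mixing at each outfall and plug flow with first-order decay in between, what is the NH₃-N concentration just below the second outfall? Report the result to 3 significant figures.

4.52 mg/L

Mixed concentration C = ΣQC/ΣQ = (10500·0.1600 + 1600·19.00) / 12100 = 32080/12100 = 2.651 mg/L; combined flow 12100 L/s.
Travel time t = 16·1000 / 0.33 = 48480 s = 13.47 h.
1.2%/h lost → k = −ln(1 − 0.012) = 0.01207 h⁻¹.
Decay over the reach: 2.651·exp(−kt) = 2.651·0.8499 = 2.253 mg/L.
Second outfall: C = (12100·2.253 + 888.0·35.40)/12990 = 4.520 mg/L.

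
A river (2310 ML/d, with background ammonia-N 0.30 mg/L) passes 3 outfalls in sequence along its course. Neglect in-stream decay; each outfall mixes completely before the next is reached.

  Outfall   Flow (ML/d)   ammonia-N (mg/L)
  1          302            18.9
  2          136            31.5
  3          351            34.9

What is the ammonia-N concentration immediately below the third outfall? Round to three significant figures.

Below outfall 1: Q → 2612 ML/d, C = (2310·0.3000 + 302.0·18.90)/2612 = 2.451 mg/L.
Below outfall 2: Q → 2748 ML/d, C = (2612·2.451 + 136.0·31.50)/2748 = 3.888 mg/L.
Below outfall 3: Q → 3099 ML/d, C = (2748·3.888 + 351.0·34.90)/3099 = 7.401 mg/L.

7.40 mg/L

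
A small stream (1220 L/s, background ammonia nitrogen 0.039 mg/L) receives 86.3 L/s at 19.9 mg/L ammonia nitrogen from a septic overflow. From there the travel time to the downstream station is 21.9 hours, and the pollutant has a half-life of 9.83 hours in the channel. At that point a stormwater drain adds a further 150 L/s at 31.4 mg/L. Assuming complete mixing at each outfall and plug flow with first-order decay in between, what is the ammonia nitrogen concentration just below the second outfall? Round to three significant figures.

3.49 mg/L

Mixed concentration C = ΣQC/ΣQ = (1220·0.03900 + 86.30·19.90) / 1306 = 1765/1306 = 1.351 mg/L; combined flow 1306 L/s.
Half-life 9.83 h → k = ln 2 / 9.83 = 0.07051 h⁻¹ = 1.692 d⁻¹.
Applying C = C₀e^(−kt): 1.351 × 0.2135 = 0.2884 mg/L.
At the second outfall, C = (1306·0.2884 + 150.0·31.40) / (1306 + 150.0) = 3.493 mg/L.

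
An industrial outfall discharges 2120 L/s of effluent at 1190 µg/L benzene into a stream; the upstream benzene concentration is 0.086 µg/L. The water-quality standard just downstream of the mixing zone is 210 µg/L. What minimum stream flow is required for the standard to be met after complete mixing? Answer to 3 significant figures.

Set C_mix = 210: (Q·0.08600 + 2120·1190) / (Q + 2120) = 210
→ Q = 2120·(1190 − 210)/(210 − 0.08600) = 9897 L/s.

9900 L/s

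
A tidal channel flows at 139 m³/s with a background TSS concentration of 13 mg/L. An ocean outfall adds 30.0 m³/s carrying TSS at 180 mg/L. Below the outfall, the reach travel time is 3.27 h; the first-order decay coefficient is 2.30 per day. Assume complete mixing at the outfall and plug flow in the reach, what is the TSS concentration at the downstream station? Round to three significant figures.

Conservation of mass: C = (139.0·13.00 + 30.00·180.0) / 169.0 = 7207/169.0 = 42.64 mg/L.
First-order decay: C = 42.64·exp(−k·t) = 42.64·0.7310 = 31.17 mg/L.

31.2 mg/L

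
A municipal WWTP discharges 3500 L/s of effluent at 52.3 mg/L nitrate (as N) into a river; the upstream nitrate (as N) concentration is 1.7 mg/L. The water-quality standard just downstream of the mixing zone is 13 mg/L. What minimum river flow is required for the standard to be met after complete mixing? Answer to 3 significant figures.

12200 L/s

Set C_mix = 13: (Q·1.700 + 3500·52.30) / (Q + 3500) = 13
→ Q = 3500·(52.30 − 13)/(13 − 1.700) = 12170 L/s.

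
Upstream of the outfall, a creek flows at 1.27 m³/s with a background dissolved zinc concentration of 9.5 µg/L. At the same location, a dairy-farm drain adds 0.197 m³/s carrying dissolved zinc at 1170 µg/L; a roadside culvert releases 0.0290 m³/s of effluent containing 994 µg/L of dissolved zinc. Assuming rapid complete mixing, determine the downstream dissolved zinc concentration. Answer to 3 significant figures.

Mass balance: C = (1.270·9.500 + 0.1970·1170 + 0.02900·994.0) / 1.496 = 271.4/1.496 = 181.4 µg/L.

181 µg/L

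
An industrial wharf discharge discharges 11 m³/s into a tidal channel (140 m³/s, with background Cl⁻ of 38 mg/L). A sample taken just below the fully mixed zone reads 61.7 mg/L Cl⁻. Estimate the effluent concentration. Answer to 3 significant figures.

Mass balance: 140.0·38.00 + 11.00·Cₑ = 151.0·61.70
→ Cₑ = (151.0·61.70 − 140.0·38.00) / 11.00 = 363.3 mg/L.

363 mg/L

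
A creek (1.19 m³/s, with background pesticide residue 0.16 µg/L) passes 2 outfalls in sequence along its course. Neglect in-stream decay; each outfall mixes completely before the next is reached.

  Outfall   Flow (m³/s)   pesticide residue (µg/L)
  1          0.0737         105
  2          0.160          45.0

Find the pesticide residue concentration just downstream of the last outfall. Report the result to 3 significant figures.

After outfall 1: Q = 1.190 + 0.07370 = 1.264 m³/s; C = (1.190·0.1600 + 0.07370·105.0)/1.264 = 6.274 µg/L.
After outfall 2: Q = 1.264 + 0.1600 = 1.424 m³/s; C = (1.264·6.274 + 0.1600·45.00)/1.424 = 10.63 µg/L.

10.6 µg/L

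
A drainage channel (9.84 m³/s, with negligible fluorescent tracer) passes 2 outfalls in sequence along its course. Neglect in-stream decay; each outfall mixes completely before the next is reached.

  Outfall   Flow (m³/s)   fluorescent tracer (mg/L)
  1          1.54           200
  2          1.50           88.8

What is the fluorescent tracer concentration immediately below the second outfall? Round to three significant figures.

After outfall 1: Q = 9.840 + 1.540 = 11.38 m³/s; C = (9.840·0 + 1.540·200.0)/11.38 = 27.07 mg/L.
After outfall 2: Q = 11.38 + 1.500 = 12.88 m³/s; C = (11.38·27.07 + 1.500·88.80)/12.88 = 34.25 mg/L.

34.3 mg/L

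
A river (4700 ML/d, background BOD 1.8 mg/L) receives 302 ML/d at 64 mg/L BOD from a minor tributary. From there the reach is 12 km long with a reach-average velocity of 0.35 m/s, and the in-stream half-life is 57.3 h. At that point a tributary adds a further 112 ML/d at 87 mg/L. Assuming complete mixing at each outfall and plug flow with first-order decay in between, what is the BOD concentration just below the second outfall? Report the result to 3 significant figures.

6.75 mg/L

Conservation of mass: C = (4700·1.800 + 302.0·64.00) / 5002 = 27790/5002 = 5.555 mg/L; combined flow 5002 ML/d.
Travel time t = 12·1000 / 0.35 = 34290 s = 9.524 h.
Half-life 57.3 h → k = ln 2 / 57.3 = 0.01210 h⁻¹ = 0.2903 d⁻¹.
After decay, C = 5.555 × e^(−kt) = 5.555 × 0.8912 = 4.951 mg/L.
Second outfall: C = (5002·4.951 + 112.0·87.00)/5114 = 6.748 mg/L.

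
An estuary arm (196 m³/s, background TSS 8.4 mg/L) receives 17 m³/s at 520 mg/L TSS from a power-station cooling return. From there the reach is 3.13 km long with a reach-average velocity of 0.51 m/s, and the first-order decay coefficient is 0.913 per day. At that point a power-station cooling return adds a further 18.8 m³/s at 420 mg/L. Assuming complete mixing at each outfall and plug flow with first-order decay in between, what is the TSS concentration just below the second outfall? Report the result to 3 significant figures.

76.5 mg/L

Flow-weighted average: C = (196.0·8.400 + 17.00·520.0) / 213.0 = 10490/213.0 = 49.23 mg/L; combined flow 213.0 m³/s.
Travel time t = 3.13·1000 / 0.51 = 6137 s = 1.705 h.
First-order decay: C = 49.23·exp(−k·t) = 49.23·0.9372 = 46.14 mg/L.
Second outfall: C = (213.0·46.14 + 18.80·420.0)/231.8 = 76.46 mg/L.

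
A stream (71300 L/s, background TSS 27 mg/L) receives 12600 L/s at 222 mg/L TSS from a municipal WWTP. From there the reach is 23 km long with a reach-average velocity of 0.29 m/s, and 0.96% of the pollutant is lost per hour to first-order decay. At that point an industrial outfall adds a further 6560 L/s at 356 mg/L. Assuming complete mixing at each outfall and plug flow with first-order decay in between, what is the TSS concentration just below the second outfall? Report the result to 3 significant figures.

Flow-weighted average: C = (71300·27.00 + 12600·222.0) / 83900 = 4722000/83900 = 56.28 mg/L; combined flow 83900 L/s.
Travel time t = 23·1000 / 0.29 = 79310 s = 22.03 h.
0.96%/h lost → k = −ln(1 − 0.0096) = 0.009646 h⁻¹.
After decay, C = 56.28 × e^(−kt) = 56.28 × 0.8085 = 45.51 mg/L.
Second outfall: C = (83900·45.51 + 6560·356.0)/90460 = 68.03 mg/L.

68.0 mg/L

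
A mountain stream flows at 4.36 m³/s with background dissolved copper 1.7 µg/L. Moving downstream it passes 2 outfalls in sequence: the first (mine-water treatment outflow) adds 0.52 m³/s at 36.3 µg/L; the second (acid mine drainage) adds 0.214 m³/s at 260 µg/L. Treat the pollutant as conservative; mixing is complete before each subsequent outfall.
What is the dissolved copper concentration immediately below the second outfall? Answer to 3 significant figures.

Below outfall 1: Q → 4.880 m³/s, C = (4.360·1.700 + 0.5200·36.30)/4.880 = 5.387 µg/L.
Below outfall 2: Q → 5.094 m³/s, C = (4.880·5.387 + 0.2140·260.0)/5.094 = 16.08 µg/L.

16.1 µg/L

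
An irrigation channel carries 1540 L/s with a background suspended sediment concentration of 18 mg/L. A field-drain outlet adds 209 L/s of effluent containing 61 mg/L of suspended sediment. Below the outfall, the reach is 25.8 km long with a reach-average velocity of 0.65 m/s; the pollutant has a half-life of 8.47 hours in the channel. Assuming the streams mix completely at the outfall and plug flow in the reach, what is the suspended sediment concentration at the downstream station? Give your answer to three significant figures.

9.39 mg/L

Mass balance: C = (1540·18.00 + 209.0·61.00) / 1749 = 40470/1749 = 23.14 mg/L.
Travel time t = 25.8·1000 / 0.65 = 39690 s = 11.03 h.
Half-life 8.47 h → k = ln 2 / 8.47 = 0.08184 h⁻¹ = 1.964 d⁻¹.
Decay over the reach: 23.14·exp(−kt) = 23.14·0.4056 = 9.386 mg/L.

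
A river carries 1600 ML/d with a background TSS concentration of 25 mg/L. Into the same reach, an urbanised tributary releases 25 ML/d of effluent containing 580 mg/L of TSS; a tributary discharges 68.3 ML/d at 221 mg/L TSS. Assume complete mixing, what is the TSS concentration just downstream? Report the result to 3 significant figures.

41.1 mg/L

Mixed concentration C = ΣQC/ΣQ = (1600·25.00 + 25.00·580.0 + 68.30·221.0) / 1693 = 69590/1693 = 41.10 mg/L.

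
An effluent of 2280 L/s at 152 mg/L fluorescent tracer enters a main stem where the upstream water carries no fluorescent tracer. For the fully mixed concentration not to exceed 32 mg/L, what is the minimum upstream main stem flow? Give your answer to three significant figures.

8550 L/s

Set C_mix = 32: (Q·0 + 2280·152.0) / (Q + 2280) = 32
→ Q = 2280·(152.0 − 32)/(32 − 0) = 8550 L/s.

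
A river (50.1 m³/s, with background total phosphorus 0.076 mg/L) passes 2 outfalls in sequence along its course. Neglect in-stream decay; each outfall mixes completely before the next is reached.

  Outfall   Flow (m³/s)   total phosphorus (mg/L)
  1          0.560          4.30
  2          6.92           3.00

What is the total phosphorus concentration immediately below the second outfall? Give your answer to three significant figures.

0.468 mg/L

After outfall 1: Q = 50.10 + 0.5600 = 50.66 m³/s; C = (50.10·0.07600 + 0.5600·4.300)/50.66 = 0.1227 mg/L.
After outfall 2: Q = 50.66 + 6.920 = 57.58 m³/s; C = (50.66·0.1227 + 6.920·3.000)/57.58 = 0.4685 mg/L.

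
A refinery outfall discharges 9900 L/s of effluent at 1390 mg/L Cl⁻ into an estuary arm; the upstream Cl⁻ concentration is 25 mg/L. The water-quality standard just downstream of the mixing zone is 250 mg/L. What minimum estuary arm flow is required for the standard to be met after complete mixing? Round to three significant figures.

50200 L/s

Set C_mix = 250: (Q·25.00 + 9900·1390) / (Q + 9900) = 250
→ Q = 9900·(1390 − 250)/(250 − 25.00) = 50160 L/s.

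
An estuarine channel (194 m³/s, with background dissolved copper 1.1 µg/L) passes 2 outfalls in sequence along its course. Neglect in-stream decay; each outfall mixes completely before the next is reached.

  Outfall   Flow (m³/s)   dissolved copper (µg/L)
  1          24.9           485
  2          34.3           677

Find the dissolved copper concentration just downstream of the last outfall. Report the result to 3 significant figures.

140 µg/L

Outfall 1: combined Q = 218.9 m³/s; C = (194.0·1.100 + 24.90·485.0)/218.9 = 56.14 µg/L.
Outfall 2: combined Q = 253.2 m³/s; C = (218.9·56.14 + 34.30·677.0)/253.2 = 140.2 µg/L.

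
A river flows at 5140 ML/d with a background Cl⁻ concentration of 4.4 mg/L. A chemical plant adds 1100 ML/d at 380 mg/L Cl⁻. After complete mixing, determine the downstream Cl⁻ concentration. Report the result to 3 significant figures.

70.6 mg/L

Mass balance: C = (5140·4.400 + 1100·380.0) / 6240 = 440600/6240 = 70.61 mg/L.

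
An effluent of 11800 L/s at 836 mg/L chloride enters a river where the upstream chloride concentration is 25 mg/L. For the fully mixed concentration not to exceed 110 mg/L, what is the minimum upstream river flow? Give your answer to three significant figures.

Set C_mix = 110: (Q·25.00 + 11800·836.0) / (Q + 11800) = 110
→ Q = 11800·(836.0 − 110)/(110 − 25.00) = 100800 L/s.

101000 L/s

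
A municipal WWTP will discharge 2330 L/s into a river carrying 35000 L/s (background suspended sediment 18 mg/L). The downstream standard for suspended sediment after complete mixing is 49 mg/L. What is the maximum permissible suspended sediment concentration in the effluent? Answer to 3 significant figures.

At the limit, (Qr·Cr + Qe·Cₑ)/(Qr + Qe) = 49:
Cₑ = (37330·49 − 35000·18.00) / 2330 = 514.7 mg/L.

515 mg/L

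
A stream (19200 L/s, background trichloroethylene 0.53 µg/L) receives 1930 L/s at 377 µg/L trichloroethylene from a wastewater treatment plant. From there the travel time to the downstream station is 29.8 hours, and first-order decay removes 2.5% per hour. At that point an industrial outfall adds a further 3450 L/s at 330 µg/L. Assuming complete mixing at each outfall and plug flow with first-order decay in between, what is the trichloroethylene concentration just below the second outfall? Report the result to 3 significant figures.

Flow-weighted average: C = (19200·0.5300 + 1930·377.0) / 21130 = 737800/21130 = 34.92 µg/L; combined flow 21130 L/s.
2.5%/h lost → k = −ln(1 − 0.025) = 0.02532 h⁻¹.
Applying C = C₀e^(−kt): 34.92 × 0.4703 = 16.42 µg/L.
At the second outfall, C = (21130·16.42 + 3450·330.0) / (21130 + 3450) = 60.43 µg/L.

60.4 µg/L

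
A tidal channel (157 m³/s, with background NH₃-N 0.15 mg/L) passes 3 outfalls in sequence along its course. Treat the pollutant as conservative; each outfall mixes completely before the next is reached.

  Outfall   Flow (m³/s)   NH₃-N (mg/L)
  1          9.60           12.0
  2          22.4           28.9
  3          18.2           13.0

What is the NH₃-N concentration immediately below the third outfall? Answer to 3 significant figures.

4.94 mg/L

Below outfall 1: Q → 166.6 m³/s, C = (157.0·0.1500 + 9.600·12.00)/166.6 = 0.8328 mg/L.
Below outfall 2: Q → 189.0 m³/s, C = (166.6·0.8328 + 22.40·28.90)/189.0 = 4.159 mg/L.
Below outfall 3: Q → 207.2 m³/s, C = (189.0·4.159 + 18.20·13.00)/207.2 = 4.936 mg/L.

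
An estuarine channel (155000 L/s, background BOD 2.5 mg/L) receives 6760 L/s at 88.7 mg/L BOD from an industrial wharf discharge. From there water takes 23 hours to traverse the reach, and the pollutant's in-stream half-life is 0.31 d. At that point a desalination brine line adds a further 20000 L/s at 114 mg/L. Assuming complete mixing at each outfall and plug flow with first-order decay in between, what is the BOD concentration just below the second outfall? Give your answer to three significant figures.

13.2 mg/L

After mixing, C = (155000·2.500 + 6760·88.70) / 161800 = 987100/161800 = 6.102 mg/L; combined flow 161800 L/s.
Half-life 0.31 d → k = ln 2 / 0.31 = 2.236 d⁻¹.
Applying C = C₀e^(−kt): 6.102 × 0.1173 = 0.7160 mg/L.
At the second outfall, C = (161800·0.7160 + 20000·114.0) / (161800 + 20000) = 13.18 mg/L.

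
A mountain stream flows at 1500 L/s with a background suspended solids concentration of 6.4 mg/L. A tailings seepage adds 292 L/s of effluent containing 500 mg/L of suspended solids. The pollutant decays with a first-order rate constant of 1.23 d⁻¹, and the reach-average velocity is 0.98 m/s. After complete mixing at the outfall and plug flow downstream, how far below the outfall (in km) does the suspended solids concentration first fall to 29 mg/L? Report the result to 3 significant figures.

Flow-weighted average: C = (1500·6.400 + 292.0·500.0) / 1792 = 155600/1792 = 86.83 mg/L.
Set 86.83·exp(−k·t) = 29 → t = ln(86.83/29)/k = 77030 s = 21.40 h.
Distance = v·t = 0.98·77030 = 75490 m = 75.49 km.

75.5 km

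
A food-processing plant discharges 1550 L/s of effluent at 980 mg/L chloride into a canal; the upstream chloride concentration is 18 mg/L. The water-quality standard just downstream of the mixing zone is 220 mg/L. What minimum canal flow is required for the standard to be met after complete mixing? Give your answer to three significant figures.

Set C_mix = 220: (Q·18.00 + 1550·980.0) / (Q + 1550) = 220
→ Q = 1550·(980.0 − 220)/(220 − 18.00) = 5832 L/s.

5830 L/s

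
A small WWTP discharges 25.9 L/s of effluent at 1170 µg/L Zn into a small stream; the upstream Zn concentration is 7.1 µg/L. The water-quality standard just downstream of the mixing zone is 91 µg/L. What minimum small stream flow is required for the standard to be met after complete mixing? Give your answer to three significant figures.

333 L/s

Set C_mix = 91: (Q·7.100 + 25.90·1170) / (Q + 25.90) = 91
→ Q = 25.90·(1170 − 91)/(91 − 7.100) = 333.1 L/s.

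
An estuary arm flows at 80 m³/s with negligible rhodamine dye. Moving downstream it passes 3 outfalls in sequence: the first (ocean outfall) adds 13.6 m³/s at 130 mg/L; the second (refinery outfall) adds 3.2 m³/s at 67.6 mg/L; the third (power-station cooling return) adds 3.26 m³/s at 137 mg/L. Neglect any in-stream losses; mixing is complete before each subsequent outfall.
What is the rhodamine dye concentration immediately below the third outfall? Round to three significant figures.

24.3 mg/L

Below outfall 1: Q → 93.60 m³/s, C = (80.00·0 + 13.60·130.0)/93.60 = 18.89 mg/L.
Below outfall 2: Q → 96.80 m³/s, C = (93.60·18.89 + 3.200·67.60)/96.80 = 20.50 mg/L.
Below outfall 3: Q → 100.1 m³/s, C = (96.80·20.50 + 3.260·137.0)/100.1 = 24.29 mg/L.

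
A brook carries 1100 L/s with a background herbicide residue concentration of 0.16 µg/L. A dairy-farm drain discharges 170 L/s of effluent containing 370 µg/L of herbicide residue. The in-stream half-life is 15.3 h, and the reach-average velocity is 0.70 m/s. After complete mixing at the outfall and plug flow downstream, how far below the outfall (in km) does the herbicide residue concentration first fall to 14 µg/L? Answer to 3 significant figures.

70.4 km

Flow-weighted average: C = (1100·0.1600 + 170.0·370.0) / 1270 = 63080/1270 = 49.67 µg/L.
Half-life 15.3 h → k = ln 2 / 15.3 = 0.04530 h⁻¹ = 1.087 d⁻¹.
Set 49.67·exp(−k·t) = 14 → t = ln(49.67/14)/k = 100600 s = 27.95 h.
Distance = v·t = 0.70·100600 = 70440 m = 70.44 km.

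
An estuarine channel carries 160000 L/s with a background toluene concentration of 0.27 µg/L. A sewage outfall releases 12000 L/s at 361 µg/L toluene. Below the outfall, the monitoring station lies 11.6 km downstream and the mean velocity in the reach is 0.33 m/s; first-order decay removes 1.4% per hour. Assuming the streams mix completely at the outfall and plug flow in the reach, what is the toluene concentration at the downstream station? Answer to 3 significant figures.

22.2 µg/L

After mixing, C = (160000·0.2700 + 12000·361.0) / 172000 = 4375000/172000 = 25.44 µg/L.
Travel time t = 11.6·1000 / 0.33 = 35150 s = 9.764 h.
1.4%/h lost → k = −ln(1 − 0.014) = 0.01410 h⁻¹.
Decay over the reach: 25.44·exp(−kt) = 25.44·0.8714 = 22.17 µg/L.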